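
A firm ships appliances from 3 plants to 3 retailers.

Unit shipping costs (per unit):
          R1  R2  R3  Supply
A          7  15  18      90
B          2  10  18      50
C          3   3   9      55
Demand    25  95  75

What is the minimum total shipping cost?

An optimal shipping plan:
  A->R2: 15 × 15 = 225
  A->R3: 75 × 18 = 1350
  B->R1: 25 × 2 = 50
  B->R2: 25 × 10 = 250
  C->R2: 55 × 3 = 165
Total = 225 + 1350 + 50 + 250 + 165 = 2040.

2040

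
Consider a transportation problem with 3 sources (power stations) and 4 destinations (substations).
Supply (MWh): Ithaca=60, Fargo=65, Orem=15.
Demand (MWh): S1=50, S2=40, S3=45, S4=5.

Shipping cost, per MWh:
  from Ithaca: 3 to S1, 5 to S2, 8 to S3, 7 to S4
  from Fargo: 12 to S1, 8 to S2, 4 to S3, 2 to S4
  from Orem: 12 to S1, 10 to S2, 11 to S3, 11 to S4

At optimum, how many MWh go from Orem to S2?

15

Solving gives:
  Ithaca→S1: 50 MWh
  Ithaca→S2: 10 MWh
  Fargo→S2: 15 MWh
  Fargo→S3: 45 MWh
  Fargo→S4: 5 MWh
  Orem→S2: 15 MWh
Total cost = 660.
So Orem→S2 carries 15 MWh.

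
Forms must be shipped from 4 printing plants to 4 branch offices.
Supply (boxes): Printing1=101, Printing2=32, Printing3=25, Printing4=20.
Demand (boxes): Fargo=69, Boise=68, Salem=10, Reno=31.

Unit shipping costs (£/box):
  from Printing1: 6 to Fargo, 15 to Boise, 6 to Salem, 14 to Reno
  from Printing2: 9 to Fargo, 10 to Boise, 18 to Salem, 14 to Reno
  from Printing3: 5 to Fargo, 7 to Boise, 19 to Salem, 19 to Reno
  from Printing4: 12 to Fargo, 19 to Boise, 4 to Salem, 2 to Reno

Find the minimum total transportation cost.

A cheapest plan:
  Printing1→Fargo: 69 boxes
  Printing1→Boise: 11 boxes
  Printing1→Salem: 10 boxes
  Printing1→Reno: 11 boxes
  Printing2→Boise: 32 boxes
  Printing3→Boise: 25 boxes
  Printing4→Reno: 20 boxes
Total cost = £1328.

1328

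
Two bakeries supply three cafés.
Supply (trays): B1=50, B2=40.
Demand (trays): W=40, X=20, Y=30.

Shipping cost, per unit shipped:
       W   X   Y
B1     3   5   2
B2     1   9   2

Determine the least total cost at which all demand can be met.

One minimum-cost allocation:
  B1–X: 20 trays
  B1–Y: 30 trays
  B2–W: 40 trays
Total cost = 200.
(Supply check: B1 ships 50; B2 ships 40.)

200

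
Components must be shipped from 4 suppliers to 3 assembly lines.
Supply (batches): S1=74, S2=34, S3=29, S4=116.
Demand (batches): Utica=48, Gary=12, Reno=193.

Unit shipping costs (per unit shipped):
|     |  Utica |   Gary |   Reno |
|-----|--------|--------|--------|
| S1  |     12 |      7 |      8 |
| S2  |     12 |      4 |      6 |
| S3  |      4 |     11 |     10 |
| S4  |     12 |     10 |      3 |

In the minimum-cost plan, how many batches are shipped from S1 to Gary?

0

Optimal shipments:
  S1 to Utica: 19 batches
  S1 to Reno: 55 batches
  S2 to Gary: 12 batches
  S2 to Reno: 22 batches
  S3 to Utica: 29 batches
  S4 to Reno: 116 batches
Total cost = 1312.
The route S1→Gary is not used.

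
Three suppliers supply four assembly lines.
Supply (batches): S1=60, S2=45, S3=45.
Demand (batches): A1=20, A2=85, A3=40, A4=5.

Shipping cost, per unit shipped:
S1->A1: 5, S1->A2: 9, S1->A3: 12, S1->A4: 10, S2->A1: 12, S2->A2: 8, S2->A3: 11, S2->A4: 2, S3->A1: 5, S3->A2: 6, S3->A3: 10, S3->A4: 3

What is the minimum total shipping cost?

1180

A cheapest plan:
  S1–A1: 20 × 5 = 100
  S1–A2: 40 × 9 = 360
  S2–A3: 40 × 11 = 440
  S2–A4: 5 × 2 = 10
  S3–A2: 45 × 6 = 270
Total = 100 + 360 + 440 + 10 + 270 = 1180.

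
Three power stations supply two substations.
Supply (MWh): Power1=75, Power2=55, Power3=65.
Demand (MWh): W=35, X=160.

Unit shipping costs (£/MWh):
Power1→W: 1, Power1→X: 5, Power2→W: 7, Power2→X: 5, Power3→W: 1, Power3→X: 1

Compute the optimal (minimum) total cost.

An optimal shipping plan:
  Power1–W: 35 × £1 = £35
  Power1–X: 40 × £5 = £200
  Power2–X: 55 × £5 = £275
  Power3–X: 65 × £1 = £65
Total = 35 + 200 + 275 + 65 = £575.

575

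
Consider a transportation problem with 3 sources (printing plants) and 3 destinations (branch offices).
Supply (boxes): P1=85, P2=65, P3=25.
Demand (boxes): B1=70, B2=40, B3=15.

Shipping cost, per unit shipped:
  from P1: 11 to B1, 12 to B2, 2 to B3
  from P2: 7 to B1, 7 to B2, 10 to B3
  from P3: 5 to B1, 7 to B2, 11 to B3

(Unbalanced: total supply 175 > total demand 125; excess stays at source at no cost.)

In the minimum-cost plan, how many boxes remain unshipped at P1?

50

An optimal plan:
  P1 to B1: 20 × 11 = 220
  P1 to B3: 15 × 2 = 30
  P2 to B1: 25 × 7 = 175
  P2 to B2: 40 × 7 = 280
  P3 to B1: 25 × 5 = 125
Total cost = 830.
P1 ships 35 of its 85, leaving 50.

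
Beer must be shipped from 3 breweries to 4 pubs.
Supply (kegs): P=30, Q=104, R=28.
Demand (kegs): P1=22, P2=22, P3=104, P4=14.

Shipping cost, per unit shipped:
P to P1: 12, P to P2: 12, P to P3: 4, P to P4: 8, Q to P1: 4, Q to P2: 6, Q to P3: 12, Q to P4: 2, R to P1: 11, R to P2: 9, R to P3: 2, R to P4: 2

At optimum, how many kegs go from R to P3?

Optimal shipments:
  P->P3: 30 kegs
  Q->P1: 22 kegs
  Q->P2: 22 kegs
  Q->P3: 46 kegs
  Q->P4: 14 kegs
  R->P3: 28 kegs
Total cost = 976.
So R→P3 carries 28 kegs.

28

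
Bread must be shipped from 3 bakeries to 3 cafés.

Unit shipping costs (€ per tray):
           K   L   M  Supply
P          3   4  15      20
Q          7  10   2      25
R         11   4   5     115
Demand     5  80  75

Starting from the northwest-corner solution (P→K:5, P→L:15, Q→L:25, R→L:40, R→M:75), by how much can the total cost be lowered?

Current plan cost = 5·3 + 15·4 + 25·10 + 40·4 + 75·5 = €860.
Optimal plan:
  P–K: 5 × €3 = €15
  P–L: 15 × €4 = €60
  Q–M: 25 × €2 = €50
  R–L: 65 × €4 = €260
  R–M: 50 × €5 = €250
Optimal cost = €635.
Saving = 860 − 635 = €225.

225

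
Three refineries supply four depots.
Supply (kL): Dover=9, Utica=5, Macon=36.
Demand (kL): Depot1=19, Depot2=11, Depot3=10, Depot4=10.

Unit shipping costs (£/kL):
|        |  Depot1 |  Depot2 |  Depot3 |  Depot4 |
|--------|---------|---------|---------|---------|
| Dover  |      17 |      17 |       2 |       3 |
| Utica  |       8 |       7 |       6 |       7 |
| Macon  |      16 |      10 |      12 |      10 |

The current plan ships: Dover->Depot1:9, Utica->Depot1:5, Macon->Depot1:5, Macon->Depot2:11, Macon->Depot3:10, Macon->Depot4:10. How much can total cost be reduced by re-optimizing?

Current plan cost = 9·17 + 5·8 + 5·16 + 11·10 + 10·12 + 10·10 = £603.
Optimal plan:
  Dover to Depot3: 9 kL
  Utica to Depot1: 5 kL
  Macon to Depot1: 14 kL
  Macon to Depot2: 11 kL
  Macon to Depot3: 1 kL
  Macon to Depot4: 10 kL
Optimal cost = £504.
Saving = 603 − 504 = £99.

99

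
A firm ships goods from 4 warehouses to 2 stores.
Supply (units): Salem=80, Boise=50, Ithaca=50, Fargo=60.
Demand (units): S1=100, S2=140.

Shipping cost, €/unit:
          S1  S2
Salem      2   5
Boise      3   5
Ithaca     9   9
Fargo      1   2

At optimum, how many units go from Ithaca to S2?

Solving gives:
  Salem–S1: 80 × €2 = €160
  Boise–S1: 20 × €3 = €60
  Boise–S2: 30 × €5 = €150
  Ithaca–S2: 50 × €9 = €450
  Fargo–S2: 60 × €2 = €120
Total cost = €940.
So Ithaca→S2 carries 50 units.

50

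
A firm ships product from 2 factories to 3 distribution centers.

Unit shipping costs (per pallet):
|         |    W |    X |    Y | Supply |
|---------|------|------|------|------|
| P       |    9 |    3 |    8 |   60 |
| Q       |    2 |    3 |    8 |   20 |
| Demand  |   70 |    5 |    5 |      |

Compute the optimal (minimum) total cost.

One minimum-cost allocation:
  P->W: 50 pallets
  P->X: 5 pallets
  P->Y: 5 pallets
  Q->W: 20 pallets
Total cost = 545.

545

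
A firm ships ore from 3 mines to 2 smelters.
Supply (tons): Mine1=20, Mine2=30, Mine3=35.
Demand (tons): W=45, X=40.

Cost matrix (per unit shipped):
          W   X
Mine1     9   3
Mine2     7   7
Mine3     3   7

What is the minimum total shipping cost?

375

One minimum-cost allocation:
  Mine1–X: 20 tons
  Mine2–W: 10 tons
  Mine2–X: 20 tons
  Mine3–W: 35 tons
Total cost = 375.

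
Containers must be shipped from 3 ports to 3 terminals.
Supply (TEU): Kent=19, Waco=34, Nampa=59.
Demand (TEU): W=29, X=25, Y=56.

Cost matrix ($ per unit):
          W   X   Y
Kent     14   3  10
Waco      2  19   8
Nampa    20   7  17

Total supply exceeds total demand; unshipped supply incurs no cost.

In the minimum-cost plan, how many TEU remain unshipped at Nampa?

2

Minimum-cost shipments:
  Kent->Y: 19 × $10 = $190
  Waco->W: 29 × $2 = $58
  Waco->Y: 5 × $8 = $40
  Nampa->X: 25 × $7 = $175
  Nampa->Y: 32 × $17 = $544
Total cost = $1007.
Nampa ships 57 of its 59, leaving 2.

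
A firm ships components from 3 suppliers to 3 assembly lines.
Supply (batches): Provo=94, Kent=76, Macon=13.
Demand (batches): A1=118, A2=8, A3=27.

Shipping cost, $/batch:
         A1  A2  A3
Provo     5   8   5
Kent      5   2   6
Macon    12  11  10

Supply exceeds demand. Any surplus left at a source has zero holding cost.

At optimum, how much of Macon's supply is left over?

Minimum-cost shipments:
  Provo->A1: 50 batches
  Provo->A3: 27 batches
  Kent->A1: 68 batches
  Kent->A2: 8 batches
Total cost = $741.
Macon ships 0 of its 13, leaving 13.

13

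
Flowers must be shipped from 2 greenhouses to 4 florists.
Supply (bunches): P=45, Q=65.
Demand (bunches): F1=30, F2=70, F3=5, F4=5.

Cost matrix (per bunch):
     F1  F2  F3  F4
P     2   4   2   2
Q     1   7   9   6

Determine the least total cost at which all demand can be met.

435

Optimal allocation:
  P→F2: 35 × 4 = 140
  P→F3: 5 × 2 = 10
  P→F4: 5 × 2 = 10
  Q→F1: 30 × 1 = 30
  Q→F2: 35 × 7 = 245
Total = 140 + 10 + 10 + 30 + 245 = 435.
(Supply check: P ships 45; Q ships 65.)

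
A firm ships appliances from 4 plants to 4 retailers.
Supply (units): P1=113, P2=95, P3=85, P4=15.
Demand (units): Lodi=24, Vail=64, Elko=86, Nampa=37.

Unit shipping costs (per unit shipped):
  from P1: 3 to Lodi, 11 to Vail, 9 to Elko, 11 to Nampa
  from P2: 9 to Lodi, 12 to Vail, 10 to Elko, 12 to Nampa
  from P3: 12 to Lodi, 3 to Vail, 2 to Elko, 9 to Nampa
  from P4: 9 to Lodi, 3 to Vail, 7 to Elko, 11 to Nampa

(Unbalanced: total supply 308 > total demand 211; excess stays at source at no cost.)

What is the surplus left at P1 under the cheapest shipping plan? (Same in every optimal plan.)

2

An optimal plan:
  P1->Lodi: 24 × 3 = 72
  P1->Elko: 50 × 9 = 450
  P1->Nampa: 37 × 11 = 407
  P3->Vail: 49 × 3 = 147
  P3->Elko: 36 × 2 = 72
  P4->Vail: 15 × 3 = 45
Total cost = 1193.
P1 ships 111 of its 113, leaving 2.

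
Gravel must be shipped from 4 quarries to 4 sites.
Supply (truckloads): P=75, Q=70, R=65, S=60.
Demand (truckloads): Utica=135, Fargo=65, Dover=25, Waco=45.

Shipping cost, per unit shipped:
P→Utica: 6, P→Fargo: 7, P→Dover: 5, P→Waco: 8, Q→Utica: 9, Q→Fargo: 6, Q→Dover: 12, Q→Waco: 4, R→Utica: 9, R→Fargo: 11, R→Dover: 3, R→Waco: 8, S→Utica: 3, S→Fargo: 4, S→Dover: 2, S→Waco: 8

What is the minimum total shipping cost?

1435

One minimum-cost allocation:
  P to Utica: 35 × 6 = 210
  P to Fargo: 40 × 7 = 280
  Q to Fargo: 25 × 6 = 150
  Q to Waco: 45 × 4 = 180
  R to Utica: 40 × 9 = 360
  R to Dover: 25 × 3 = 75
  S to Utica: 60 × 3 = 180
Total = 210 + 280 + 150 + 180 + 360 + 75 + 180 = 1435.
(Supply check: P ships 75; Q ships 70; R ships 65; S ships 60.)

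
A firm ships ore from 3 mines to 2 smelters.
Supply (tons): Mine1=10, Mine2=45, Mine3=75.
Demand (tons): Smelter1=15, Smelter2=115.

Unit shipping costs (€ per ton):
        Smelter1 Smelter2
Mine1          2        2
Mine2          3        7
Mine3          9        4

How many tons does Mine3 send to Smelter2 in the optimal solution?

75

The minimum-cost plan:
  Mine1->Smelter2: 10 × €2 = €20
  Mine2->Smelter1: 15 × €3 = €45
  Mine2->Smelter2: 30 × €7 = €210
  Mine3->Smelter2: 75 × €4 = €300
Total cost = €575.
So Mine3→Smelter2 carries 75 tons.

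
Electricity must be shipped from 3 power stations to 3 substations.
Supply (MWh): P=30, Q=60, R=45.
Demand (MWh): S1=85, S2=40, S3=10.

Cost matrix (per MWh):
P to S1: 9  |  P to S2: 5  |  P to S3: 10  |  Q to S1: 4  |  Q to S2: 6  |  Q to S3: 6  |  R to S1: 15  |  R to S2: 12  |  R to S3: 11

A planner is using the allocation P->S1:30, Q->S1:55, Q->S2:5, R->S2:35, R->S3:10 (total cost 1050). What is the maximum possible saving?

55

Current plan cost = 30·9 + 55·4 + 5·6 + 35·12 + 10·11 = 1050.
Optimal plan:
  P->S2: 30 × 5 = 150
  Q->S1: 60 × 4 = 240
  R->S1: 25 × 15 = 375
  R->S2: 10 × 12 = 120
  R->S3: 10 × 11 = 110
Optimal cost = 995.
Saving = 1050 − 995 = 55.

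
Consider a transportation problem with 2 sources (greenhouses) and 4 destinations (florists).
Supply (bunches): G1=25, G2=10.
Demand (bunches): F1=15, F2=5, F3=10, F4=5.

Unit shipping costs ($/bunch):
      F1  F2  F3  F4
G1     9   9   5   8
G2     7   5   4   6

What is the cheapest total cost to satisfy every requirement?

An optimal shipping plan:
  G1 to F1: 10 bunches
  G1 to F3: 10 bunches
  G1 to F4: 5 bunches
  G2 to F1: 5 bunches
  G2 to F2: 5 bunches
Total cost = $240.

240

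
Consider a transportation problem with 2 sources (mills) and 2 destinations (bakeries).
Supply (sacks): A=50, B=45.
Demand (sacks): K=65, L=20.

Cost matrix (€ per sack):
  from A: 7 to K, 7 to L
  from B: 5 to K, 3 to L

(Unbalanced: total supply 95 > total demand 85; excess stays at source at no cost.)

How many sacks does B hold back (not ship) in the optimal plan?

0

An optimal plan:
  A->K: 40 × €7 = €280
  B->K: 25 × €5 = €125
  B->L: 20 × €3 = €60
Total cost = €465.
B ships 45 of its 45, leaving 0.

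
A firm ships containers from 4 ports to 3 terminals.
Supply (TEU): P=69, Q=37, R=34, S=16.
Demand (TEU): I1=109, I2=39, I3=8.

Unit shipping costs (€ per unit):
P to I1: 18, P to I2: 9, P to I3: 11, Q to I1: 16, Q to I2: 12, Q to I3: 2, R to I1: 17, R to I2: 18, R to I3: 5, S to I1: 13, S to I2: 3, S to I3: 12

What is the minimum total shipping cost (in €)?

2141

One minimum-cost allocation:
  P->I1: 46 TEU
  P->I2: 23 TEU
  Q->I1: 29 TEU
  Q->I3: 8 TEU
  R->I1: 34 TEU
  S->I2: 16 TEU
Total cost = €2141.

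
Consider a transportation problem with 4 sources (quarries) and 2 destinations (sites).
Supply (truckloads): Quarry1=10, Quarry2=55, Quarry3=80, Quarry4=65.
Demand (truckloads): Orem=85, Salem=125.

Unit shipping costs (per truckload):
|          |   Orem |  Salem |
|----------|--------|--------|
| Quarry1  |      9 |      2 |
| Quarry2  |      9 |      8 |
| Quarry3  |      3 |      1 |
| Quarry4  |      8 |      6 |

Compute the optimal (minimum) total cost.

A cheapest plan:
  Quarry1 to Salem: 10 × 2 = 20
  Quarry2 to Orem: 55 × 9 = 495
  Quarry3 to Orem: 30 × 3 = 90
  Quarry3 to Salem: 50 × 1 = 50
  Quarry4 to Salem: 65 × 6 = 390
Total = 20 + 495 + 90 + 50 + 390 = 1045.
(Supply check: Quarry1 ships 10; Quarry2 ships 55; Quarry3 ships 80; Quarry4 ships 65.)

1045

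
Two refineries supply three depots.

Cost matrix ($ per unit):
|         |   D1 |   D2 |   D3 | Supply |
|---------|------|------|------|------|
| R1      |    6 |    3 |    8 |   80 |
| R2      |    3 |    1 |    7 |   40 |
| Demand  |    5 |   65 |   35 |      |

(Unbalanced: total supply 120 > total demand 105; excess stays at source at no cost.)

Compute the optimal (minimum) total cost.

420

Optimal allocation:
  R1 to D2: 30 × $3 = $90
  R1 to D3: 35 × $8 = $280
  R2 to D1: 5 × $3 = $15
  R2 to D2: 35 × $1 = $35
Total = 90 + 280 + 15 + 35 = $420.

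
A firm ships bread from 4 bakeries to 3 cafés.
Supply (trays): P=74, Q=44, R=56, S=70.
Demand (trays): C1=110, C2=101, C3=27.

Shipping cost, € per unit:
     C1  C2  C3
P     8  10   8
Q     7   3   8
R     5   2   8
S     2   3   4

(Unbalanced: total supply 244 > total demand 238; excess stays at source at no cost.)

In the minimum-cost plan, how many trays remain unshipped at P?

An optimal plan:
  P→C1: 41 × €8 = €328
  P→C3: 27 × €8 = €216
  Q→C2: 44 × €3 = €132
  R→C2: 56 × €2 = €112
  S→C1: 69 × €2 = €138
  S→C2: 1 × €3 = €3
Total cost = €929.
P ships 68 of its 74, leaving 6.

6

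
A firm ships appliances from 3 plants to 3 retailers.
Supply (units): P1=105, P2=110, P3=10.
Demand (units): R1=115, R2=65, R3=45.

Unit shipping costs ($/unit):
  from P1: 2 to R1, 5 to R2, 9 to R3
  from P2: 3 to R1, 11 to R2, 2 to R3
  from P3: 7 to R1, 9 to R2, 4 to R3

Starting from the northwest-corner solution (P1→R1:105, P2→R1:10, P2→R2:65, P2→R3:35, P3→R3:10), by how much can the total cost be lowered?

325

Current plan cost = 105·2 + 10·3 + 65·11 + 35·2 + 10·4 = $1065.
Optimal plan:
  P1–R1: 40 units
  P1–R2: 65 units
  P2–R1: 75 units
  P2–R3: 35 units
  P3–R3: 10 units
Optimal cost = $740.
Saving = 1065 − 740 = $325.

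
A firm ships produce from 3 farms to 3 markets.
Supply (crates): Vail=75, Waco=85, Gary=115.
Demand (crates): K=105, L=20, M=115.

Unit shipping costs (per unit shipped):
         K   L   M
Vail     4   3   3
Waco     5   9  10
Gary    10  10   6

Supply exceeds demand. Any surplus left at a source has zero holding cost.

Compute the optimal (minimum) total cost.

Optimal allocation:
  Vail to K: 20 crates
  Vail to L: 20 crates
  Vail to M: 35 crates
  Waco to K: 85 crates
  Gary to M: 80 crates
Total cost = 1150.
(Supply check: Vail ships 75; Waco ships 85; Gary ships 80.)

1150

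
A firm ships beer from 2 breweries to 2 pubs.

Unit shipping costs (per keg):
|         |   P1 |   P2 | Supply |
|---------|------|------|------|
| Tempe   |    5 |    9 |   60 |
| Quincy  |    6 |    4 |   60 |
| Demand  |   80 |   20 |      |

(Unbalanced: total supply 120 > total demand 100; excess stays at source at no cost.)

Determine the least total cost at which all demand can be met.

A cheapest plan:
  Tempe->P1: 60 × 5 = 300
  Quincy->P1: 20 × 6 = 120
  Quincy->P2: 20 × 4 = 80
Total = 300 + 120 + 80 = 500.
(Supply check: Tempe ships 60; Quincy ships 40.)

500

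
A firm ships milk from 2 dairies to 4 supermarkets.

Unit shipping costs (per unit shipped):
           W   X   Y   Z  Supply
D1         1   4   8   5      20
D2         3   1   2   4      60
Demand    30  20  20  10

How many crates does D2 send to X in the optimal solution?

Optimal shipments:
  D1->W: 20 × 1 = 20
  D2->W: 10 × 3 = 30
  D2->X: 20 × 1 = 20
  D2->Y: 20 × 2 = 40
  D2->Z: 10 × 4 = 40
Total cost = 150.
So D2→X carries 20 crates.

20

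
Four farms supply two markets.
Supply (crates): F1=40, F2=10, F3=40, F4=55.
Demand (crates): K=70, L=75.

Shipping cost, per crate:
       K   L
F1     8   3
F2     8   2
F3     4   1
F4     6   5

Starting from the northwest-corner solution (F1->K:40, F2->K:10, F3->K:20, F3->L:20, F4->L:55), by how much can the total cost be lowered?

220

Current plan cost = 40·8 + 10·8 + 20·4 + 20·1 + 55·5 = 775.
Optimal plan:
  F1→L: 40 crates
  F2→L: 10 crates
  F3→K: 15 crates
  F3→L: 25 crates
  F4→K: 55 crates
Optimal cost = 555.
Saving = 775 − 555 = 220.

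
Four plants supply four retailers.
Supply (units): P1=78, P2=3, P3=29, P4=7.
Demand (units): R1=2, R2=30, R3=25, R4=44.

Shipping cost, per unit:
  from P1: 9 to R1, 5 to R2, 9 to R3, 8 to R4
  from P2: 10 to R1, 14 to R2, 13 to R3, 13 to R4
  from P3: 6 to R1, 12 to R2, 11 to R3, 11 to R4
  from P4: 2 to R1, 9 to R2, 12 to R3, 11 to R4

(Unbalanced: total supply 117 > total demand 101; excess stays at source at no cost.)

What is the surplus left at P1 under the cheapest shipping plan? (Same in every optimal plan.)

An optimal plan:
  P1–R2: 30 units
  P1–R3: 4 units
  P1–R4: 44 units
  P3–R3: 21 units
  P4–R1: 2 units
Total cost = 773.
P1 ships 78 of its 78, leaving 0.

0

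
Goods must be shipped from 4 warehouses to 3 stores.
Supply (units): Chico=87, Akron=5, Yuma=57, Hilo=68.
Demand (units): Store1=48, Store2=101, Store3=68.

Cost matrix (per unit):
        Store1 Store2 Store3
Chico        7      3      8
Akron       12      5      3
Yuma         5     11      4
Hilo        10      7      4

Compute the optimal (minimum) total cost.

One minimum-cost allocation:
  Chico->Store2: 87 units
  Akron->Store2: 5 units
  Yuma->Store1: 48 units
  Yuma->Store3: 9 units
  Hilo->Store2: 9 units
  Hilo->Store3: 59 units
Total cost = 861.
(Supply check: Chico ships 87; Akron ships 5; Yuma ships 57; Hilo ships 68.)

861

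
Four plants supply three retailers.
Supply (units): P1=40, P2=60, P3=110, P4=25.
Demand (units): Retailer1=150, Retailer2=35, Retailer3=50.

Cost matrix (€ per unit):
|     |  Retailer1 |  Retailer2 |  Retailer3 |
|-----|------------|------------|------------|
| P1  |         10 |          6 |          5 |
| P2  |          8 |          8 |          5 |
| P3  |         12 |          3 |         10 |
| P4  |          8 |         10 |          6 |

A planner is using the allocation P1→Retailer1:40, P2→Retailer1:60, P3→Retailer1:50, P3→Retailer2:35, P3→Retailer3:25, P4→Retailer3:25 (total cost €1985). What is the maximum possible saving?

130

Current plan cost = 40·10 + 60·8 + 50·12 + 35·3 + 25·10 + 25·6 = €1985.
Optimal plan:
  P1–Retailer3: 40 units
  P2–Retailer1: 50 units
  P2–Retailer3: 10 units
  P3–Retailer1: 75 units
  P3–Retailer2: 35 units
  P4–Retailer1: 25 units
Optimal cost = €1855.
Saving = 1985 − 1855 = €130.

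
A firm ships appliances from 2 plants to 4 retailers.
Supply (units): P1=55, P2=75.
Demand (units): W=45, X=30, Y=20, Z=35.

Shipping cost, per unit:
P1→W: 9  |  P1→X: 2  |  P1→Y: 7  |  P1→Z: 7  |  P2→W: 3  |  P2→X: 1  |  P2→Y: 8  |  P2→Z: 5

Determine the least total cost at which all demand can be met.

520

A cheapest plan:
  P1 to X: 30 × 2 = 60
  P1 to Y: 20 × 7 = 140
  P1 to Z: 5 × 7 = 35
  P2 to W: 45 × 3 = 135
  P2 to Z: 30 × 5 = 150
Total = 60 + 140 + 35 + 135 + 150 = 520.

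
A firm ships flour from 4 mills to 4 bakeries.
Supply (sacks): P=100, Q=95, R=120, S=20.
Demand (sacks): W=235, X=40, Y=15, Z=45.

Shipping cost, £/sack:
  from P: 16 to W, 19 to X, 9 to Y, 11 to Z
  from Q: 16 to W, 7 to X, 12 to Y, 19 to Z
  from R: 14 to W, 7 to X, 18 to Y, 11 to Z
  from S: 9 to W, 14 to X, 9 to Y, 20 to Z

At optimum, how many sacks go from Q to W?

Optimal shipments:
  P->W: 40 sacks
  P->Y: 15 sacks
  P->Z: 45 sacks
  Q->W: 55 sacks
  Q->X: 40 sacks
  R->W: 120 sacks
  S->W: 20 sacks
Total cost = £4290.
So Q→W carries 55 sacks.

55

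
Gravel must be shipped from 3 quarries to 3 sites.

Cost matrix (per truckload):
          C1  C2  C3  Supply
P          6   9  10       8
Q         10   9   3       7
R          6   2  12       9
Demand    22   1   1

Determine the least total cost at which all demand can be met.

An optimal shipping plan:
  P to C1: 8 × 6 = 48
  Q to C1: 6 × 10 = 60
  Q to C3: 1 × 3 = 3
  R to C1: 8 × 6 = 48
  R to C2: 1 × 2 = 2
Total = 48 + 60 + 3 + 48 + 2 = 161.
(Supply check: P ships 8; Q ships 7; R ships 9.)

161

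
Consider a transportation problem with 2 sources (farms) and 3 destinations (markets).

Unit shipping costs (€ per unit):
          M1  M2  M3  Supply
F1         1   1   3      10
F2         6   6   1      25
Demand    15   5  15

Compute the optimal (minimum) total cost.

A cheapest plan:
  F1–M1: 10 × €1 = €10
  F2–M1: 5 × €6 = €30
  F2–M2: 5 × €6 = €30
  F2–M3: 15 × €1 = €15
Total = 10 + 30 + 30 + 15 = €85.

85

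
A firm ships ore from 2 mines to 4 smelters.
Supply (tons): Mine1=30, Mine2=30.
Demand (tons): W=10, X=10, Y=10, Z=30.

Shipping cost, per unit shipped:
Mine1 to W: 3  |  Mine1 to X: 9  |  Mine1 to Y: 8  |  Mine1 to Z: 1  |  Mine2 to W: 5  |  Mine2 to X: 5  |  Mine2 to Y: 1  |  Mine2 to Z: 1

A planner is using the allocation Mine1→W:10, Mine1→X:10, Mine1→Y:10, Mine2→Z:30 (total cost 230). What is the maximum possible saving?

Current plan cost = 10·3 + 10·9 + 10·8 + 30·1 = 230.
Optimal plan:
  Mine1–W: 10 × 3 = 30
  Mine1–Z: 20 × 1 = 20
  Mine2–X: 10 × 5 = 50
  Mine2–Y: 10 × 1 = 10
  Mine2–Z: 10 × 1 = 10
Optimal cost = 120.
Saving = 230 − 120 = 110.

110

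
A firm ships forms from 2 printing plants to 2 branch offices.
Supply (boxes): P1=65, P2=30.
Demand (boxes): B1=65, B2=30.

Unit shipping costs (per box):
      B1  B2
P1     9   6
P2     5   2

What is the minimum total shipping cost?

645

A cheapest plan:
  P1->B1: 35 boxes
  P1->B2: 30 boxes
  P2->B1: 30 boxes
Total cost = 645.
(Supply check: P1 ships 65; P2 ships 30.)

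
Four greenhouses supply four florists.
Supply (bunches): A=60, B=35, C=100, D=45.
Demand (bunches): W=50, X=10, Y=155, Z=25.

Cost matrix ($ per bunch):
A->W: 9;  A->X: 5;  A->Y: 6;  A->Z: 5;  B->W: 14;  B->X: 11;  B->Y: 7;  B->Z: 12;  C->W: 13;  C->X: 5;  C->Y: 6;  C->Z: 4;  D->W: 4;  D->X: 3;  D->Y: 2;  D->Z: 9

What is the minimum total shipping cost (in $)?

1340

A cheapest plan:
  A to W: 5 × $9 = $45
  A to X: 10 × $5 = $50
  A to Y: 45 × $6 = $270
  B to Y: 35 × $7 = $245
  C to Y: 75 × $6 = $450
  C to Z: 25 × $4 = $100
  D to W: 45 × $4 = $180
Total = 45 + 50 + 270 + 245 + 450 + 100 + 180 = $1340.
(Supply check: A ships 60; B ships 35; C ships 100; D ships 45.)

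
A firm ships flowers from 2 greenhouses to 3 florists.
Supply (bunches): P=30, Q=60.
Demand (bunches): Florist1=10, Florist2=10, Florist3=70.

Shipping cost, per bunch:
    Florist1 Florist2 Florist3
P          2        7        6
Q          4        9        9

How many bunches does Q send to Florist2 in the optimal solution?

Optimal shipments:
  P–Florist3: 30 bunches
  Q–Florist1: 10 bunches
  Q–Florist2: 10 bunches
  Q–Florist3: 40 bunches
Total cost = 670.
So Q→Florist2 carries 10 bunches.

10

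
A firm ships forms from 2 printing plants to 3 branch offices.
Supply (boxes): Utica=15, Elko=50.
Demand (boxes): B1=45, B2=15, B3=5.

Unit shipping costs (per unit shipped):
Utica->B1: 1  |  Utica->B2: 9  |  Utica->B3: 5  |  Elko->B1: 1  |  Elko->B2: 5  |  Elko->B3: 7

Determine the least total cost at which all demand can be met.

145

A cheapest plan:
  Utica→B1: 10 × 1 = 10
  Utica→B3: 5 × 5 = 25
  Elko→B1: 35 × 1 = 35
  Elko→B2: 15 × 5 = 75
Total = 10 + 25 + 35 + 75 = 145.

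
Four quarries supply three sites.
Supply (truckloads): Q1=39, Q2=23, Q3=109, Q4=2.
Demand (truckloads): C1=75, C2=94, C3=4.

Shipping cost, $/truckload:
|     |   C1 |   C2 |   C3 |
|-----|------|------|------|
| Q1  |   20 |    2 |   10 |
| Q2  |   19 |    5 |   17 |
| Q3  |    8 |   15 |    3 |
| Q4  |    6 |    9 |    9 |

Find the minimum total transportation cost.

A cheapest plan:
  Q1→C2: 39 × $2 = $78
  Q2→C2: 23 × $5 = $115
  Q3→C1: 75 × $8 = $600
  Q3→C2: 30 × $15 = $450
  Q3→C3: 4 × $3 = $12
  Q4→C2: 2 × $9 = $18
Total = 78 + 115 + 600 + 450 + 12 + 18 = $1273.
(Supply check: Q1 ships 39; Q2 ships 23; Q3 ships 109; Q4 ships 2.)

1273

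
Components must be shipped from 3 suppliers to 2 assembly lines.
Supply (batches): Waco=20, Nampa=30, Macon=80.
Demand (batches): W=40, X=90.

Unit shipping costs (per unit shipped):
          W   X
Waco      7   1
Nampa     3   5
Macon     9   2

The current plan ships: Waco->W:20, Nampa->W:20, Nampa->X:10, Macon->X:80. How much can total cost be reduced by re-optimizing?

80

Current plan cost = 20·7 + 20·3 + 10·5 + 80·2 = 410.
Optimal plan:
  Waco to W: 10 × 7 = 70
  Waco to X: 10 × 1 = 10
  Nampa to W: 30 × 3 = 90
  Macon to X: 80 × 2 = 160
Optimal cost = 330.
Saving = 410 − 330 = 80.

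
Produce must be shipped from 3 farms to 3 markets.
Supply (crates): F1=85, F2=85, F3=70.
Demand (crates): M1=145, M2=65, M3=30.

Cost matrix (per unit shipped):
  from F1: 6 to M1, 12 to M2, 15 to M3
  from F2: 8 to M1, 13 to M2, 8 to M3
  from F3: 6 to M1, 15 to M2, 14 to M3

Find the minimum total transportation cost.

1945

One minimum-cost allocation:
  F1 to M1: 75 × 6 = 450
  F1 to M2: 10 × 12 = 120
  F2 to M2: 55 × 13 = 715
  F2 to M3: 30 × 8 = 240
  F3 to M1: 70 × 6 = 420
Total = 450 + 120 + 715 + 240 + 420 = 1945.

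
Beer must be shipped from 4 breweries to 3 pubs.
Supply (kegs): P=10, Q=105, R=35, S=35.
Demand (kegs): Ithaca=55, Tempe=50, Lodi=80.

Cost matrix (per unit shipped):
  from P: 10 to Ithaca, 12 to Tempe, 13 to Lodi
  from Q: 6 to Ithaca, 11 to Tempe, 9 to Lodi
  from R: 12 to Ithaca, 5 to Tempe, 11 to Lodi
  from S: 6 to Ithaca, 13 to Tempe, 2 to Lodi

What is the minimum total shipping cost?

One minimum-cost allocation:
  P to Tempe: 10 × 12 = 120
  Q to Ithaca: 55 × 6 = 330
  Q to Tempe: 5 × 11 = 55
  Q to Lodi: 45 × 9 = 405
  R to Tempe: 35 × 5 = 175
  S to Lodi: 35 × 2 = 70
Total = 120 + 330 + 55 + 405 + 175 + 70 = 1155.

1155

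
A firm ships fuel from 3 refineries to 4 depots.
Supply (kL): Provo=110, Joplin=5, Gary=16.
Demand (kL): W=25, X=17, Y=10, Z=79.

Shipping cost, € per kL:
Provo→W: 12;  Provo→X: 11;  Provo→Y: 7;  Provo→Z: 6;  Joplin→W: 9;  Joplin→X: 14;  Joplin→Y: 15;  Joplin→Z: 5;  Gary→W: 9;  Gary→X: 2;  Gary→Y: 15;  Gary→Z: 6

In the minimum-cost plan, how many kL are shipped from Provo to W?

Solving gives:
  Provo–W: 20 × €12 = €240
  Provo–X: 1 × €11 = €11
  Provo–Y: 10 × €7 = €70
  Provo–Z: 79 × €6 = €474
  Joplin–W: 5 × €9 = €45
  Gary–X: 16 × €2 = €32
Total cost = €872.
So Provo→W carries 20 kL.

20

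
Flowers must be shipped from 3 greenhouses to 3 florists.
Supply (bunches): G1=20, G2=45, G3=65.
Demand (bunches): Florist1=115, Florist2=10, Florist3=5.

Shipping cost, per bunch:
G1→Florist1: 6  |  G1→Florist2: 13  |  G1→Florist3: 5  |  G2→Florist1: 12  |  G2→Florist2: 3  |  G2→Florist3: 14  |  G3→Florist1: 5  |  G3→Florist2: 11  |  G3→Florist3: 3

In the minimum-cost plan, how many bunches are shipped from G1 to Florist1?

20

Solving gives:
  G1 to Florist1: 20 × 6 = 120
  G2 to Florist1: 35 × 12 = 420
  G2 to Florist2: 10 × 3 = 30
  G3 to Florist1: 60 × 5 = 300
  G3 to Florist3: 5 × 3 = 15
Total cost = 885.
So G1→Florist1 carries 20 bunches.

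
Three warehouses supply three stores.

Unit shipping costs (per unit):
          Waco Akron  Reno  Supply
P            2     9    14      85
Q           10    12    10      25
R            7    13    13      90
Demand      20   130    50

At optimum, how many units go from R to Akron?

The minimum-cost plan:
  P–Waco: 20 × 2 = 40
  P–Akron: 65 × 9 = 585
  Q–Reno: 25 × 10 = 250
  R–Akron: 65 × 13 = 845
  R–Reno: 25 × 13 = 325
Total cost = 2045.
So R→Akron carries 65 units.

65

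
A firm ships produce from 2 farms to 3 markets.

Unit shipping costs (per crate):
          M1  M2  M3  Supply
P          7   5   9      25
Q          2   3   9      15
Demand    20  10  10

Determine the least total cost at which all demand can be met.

205

One minimum-cost allocation:
  P to M1: 5 × 7 = 35
  P to M2: 10 × 5 = 50
  P to M3: 10 × 9 = 90
  Q to M1: 15 × 2 = 30
Total = 35 + 50 + 90 + 30 = 205.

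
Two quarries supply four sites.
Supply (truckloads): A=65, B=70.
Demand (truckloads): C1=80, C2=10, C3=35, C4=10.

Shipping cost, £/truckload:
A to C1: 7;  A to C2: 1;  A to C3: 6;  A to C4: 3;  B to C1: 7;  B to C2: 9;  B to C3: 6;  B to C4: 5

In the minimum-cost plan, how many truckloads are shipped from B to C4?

0

The minimum-cost plan:
  A->C1: 10 × £7 = £70
  A->C2: 10 × £1 = £10
  A->C3: 35 × £6 = £210
  A->C4: 10 × £3 = £30
  B->C1: 70 × £7 = £490
Total cost = £810.
The route B→C4 is not used.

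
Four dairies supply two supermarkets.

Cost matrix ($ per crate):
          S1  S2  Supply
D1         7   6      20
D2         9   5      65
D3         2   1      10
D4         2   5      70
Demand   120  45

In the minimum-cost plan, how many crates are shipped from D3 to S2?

0

Solving gives:
  D1–S1: 20 × $7 = $140
  D2–S1: 20 × $9 = $180
  D2–S2: 45 × $5 = $225
  D3–S1: 10 × $2 = $20
  D4–S1: 70 × $2 = $140
Total cost = $705.
The route D3→S2 is not used.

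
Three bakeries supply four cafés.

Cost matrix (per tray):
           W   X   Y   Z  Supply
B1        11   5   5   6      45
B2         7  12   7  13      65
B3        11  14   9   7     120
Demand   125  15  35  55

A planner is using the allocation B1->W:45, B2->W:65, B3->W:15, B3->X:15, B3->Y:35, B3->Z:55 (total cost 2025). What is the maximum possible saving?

Current plan cost = 45·11 + 65·7 + 15·11 + 15·14 + 35·9 + 55·7 = 2025.
Optimal plan:
  B1 to X: 15 × 5 = 75
  B1 to Y: 30 × 5 = 150
  B2 to W: 65 × 7 = 455
  B3 to W: 60 × 11 = 660
  B3 to Y: 5 × 9 = 45
  B3 to Z: 55 × 7 = 385
Optimal cost = 1770.
Saving = 2025 − 1770 = 255.

255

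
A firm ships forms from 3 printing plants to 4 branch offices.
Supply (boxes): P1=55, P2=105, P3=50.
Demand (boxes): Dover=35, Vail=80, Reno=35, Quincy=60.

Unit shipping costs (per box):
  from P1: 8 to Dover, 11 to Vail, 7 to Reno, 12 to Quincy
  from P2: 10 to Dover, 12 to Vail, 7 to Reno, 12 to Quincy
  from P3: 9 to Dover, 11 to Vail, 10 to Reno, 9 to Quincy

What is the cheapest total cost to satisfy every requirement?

Optimal allocation:
  P1 to Dover: 35 × 8 = 280
  P1 to Vail: 20 × 11 = 220
  P2 to Vail: 60 × 12 = 720
  P2 to Reno: 35 × 7 = 245
  P2 to Quincy: 10 × 12 = 120
  P3 to Quincy: 50 × 9 = 450
Total = 280 + 220 + 720 + 245 + 120 + 450 = 2035.

2035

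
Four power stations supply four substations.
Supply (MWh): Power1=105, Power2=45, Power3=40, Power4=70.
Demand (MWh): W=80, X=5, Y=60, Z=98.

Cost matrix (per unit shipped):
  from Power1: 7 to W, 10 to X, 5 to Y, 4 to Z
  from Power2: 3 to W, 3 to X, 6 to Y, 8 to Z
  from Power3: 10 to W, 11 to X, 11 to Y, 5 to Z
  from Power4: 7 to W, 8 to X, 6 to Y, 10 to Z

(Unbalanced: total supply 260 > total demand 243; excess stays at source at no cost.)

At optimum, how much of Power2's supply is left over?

0

An optimal plan:
  Power1 to Y: 30 × 5 = 150
  Power1 to Z: 75 × 4 = 300
  Power2 to W: 40 × 3 = 120
  Power2 to X: 5 × 3 = 15
  Power3 to Z: 23 × 5 = 115
  Power4 to W: 40 × 7 = 280
  Power4 to Y: 30 × 6 = 180
Total cost = 1160.
Power2 ships 45 of its 45, leaving 0.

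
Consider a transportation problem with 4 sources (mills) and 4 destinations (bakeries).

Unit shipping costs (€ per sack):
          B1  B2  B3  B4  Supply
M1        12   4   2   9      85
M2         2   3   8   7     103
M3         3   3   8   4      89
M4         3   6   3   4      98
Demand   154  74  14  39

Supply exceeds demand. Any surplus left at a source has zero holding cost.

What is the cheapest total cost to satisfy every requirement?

765

Optimal allocation:
  M1->B3: 14 sacks
  M2->B1: 103 sacks
  M3->B2: 74 sacks
  M4->B1: 51 sacks
  M4->B4: 39 sacks
Total cost = €765.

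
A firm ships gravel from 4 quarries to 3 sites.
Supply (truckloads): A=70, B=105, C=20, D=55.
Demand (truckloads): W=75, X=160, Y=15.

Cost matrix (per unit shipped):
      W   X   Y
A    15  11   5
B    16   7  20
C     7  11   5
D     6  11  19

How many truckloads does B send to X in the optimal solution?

The minimum-cost plan:
  A→X: 55 × 11 = 605
  A→Y: 15 × 5 = 75
  B→X: 105 × 7 = 735
  C→W: 20 × 7 = 140
  D→W: 55 × 6 = 330
Total cost = 1885.
So B→X carries 105 truckloads.

105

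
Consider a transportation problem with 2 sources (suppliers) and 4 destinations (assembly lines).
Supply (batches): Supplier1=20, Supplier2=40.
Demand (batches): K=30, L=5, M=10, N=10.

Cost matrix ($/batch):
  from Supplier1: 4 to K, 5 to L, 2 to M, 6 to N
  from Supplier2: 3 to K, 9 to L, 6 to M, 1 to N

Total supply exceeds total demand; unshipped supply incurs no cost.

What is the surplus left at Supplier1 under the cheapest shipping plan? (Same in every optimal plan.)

Minimum-cost shipments:
  Supplier1–L: 5 × $5 = $25
  Supplier1–M: 10 × $2 = $20
  Supplier2–K: 30 × $3 = $90
  Supplier2–N: 10 × $1 = $10
Total cost = $145.
Supplier1 ships 15 of its 20, leaving 5.

5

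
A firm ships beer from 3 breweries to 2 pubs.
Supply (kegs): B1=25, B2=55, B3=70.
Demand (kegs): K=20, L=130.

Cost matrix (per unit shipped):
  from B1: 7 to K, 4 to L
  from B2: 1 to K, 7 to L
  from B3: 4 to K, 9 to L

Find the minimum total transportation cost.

One minimum-cost allocation:
  B1–L: 25 × 4 = 100
  B2–K: 20 × 1 = 20
  B2–L: 35 × 7 = 245
  B3–L: 70 × 9 = 630
Total = 100 + 20 + 245 + 630 = 995.
(Supply check: B1 ships 25; B2 ships 55; B3 ships 70.)

995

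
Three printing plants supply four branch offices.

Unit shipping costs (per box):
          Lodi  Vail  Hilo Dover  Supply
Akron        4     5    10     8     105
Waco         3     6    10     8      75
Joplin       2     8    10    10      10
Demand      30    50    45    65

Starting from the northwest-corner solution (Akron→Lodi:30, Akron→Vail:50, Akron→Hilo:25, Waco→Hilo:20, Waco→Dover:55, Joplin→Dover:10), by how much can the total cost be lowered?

60

Current plan cost = 30·4 + 50·5 + 25·10 + 20·10 + 55·8 + 10·10 = 1360.
Optimal plan:
  Akron→Vail: 50 boxes
  Akron→Dover: 55 boxes
  Waco→Lodi: 20 boxes
  Waco→Hilo: 45 boxes
  Waco→Dover: 10 boxes
  Joplin→Lodi: 10 boxes
Optimal cost = 1300.
Saving = 1360 − 1300 = 60.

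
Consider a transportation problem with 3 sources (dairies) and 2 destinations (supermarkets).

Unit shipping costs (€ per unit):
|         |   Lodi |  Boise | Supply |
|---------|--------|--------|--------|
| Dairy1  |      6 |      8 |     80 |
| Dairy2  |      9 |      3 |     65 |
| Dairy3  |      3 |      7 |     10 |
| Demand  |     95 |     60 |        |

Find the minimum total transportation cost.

A cheapest plan:
  Dairy1->Lodi: 80 × €6 = €480
  Dairy2->Lodi: 5 × €9 = €45
  Dairy2->Boise: 60 × €3 = €180
  Dairy3->Lodi: 10 × €3 = €30
Total = 480 + 45 + 180 + 30 = €735.

735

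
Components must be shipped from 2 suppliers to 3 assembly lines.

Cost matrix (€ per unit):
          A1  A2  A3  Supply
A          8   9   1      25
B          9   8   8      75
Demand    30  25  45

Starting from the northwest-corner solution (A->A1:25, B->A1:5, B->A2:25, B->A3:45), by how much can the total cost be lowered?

Current plan cost = 25·8 + 5·9 + 25·8 + 45·8 = €805.
Optimal plan:
  A to A3: 25 batches
  B to A1: 30 batches
  B to A2: 25 batches
  B to A3: 20 batches
Optimal cost = €655.
Saving = 805 − 655 = €150.

150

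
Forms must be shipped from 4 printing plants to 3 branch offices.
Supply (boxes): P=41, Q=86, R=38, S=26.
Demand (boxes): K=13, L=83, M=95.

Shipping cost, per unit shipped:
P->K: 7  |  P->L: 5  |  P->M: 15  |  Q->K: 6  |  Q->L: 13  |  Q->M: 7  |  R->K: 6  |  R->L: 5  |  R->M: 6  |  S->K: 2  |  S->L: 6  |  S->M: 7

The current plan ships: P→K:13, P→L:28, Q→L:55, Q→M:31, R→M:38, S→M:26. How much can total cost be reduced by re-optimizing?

463

Current plan cost = 13·7 + 28·5 + 55·13 + 31·7 + 38·6 + 26·7 = 1573.
Optimal plan:
  P→L: 41 boxes
  Q→M: 86 boxes
  R→L: 38 boxes
  S→K: 13 boxes
  S→L: 4 boxes
  S→M: 9 boxes
Optimal cost = 1110.
Saving = 1573 − 1110 = 463.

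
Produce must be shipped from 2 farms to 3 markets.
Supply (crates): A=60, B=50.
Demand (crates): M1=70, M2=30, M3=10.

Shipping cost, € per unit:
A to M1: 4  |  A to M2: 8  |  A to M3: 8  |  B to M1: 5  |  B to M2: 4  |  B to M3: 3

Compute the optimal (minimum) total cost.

An optimal shipping plan:
  A–M1: 60 crates
  B–M1: 10 crates
  B–M2: 30 crates
  B–M3: 10 crates
Total cost = €440.

440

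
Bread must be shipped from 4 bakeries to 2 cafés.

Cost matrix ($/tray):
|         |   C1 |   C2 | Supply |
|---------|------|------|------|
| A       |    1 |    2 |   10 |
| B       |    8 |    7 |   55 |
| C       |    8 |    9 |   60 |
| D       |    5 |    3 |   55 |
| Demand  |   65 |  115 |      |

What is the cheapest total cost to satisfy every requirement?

1045

An optimal shipping plan:
  A to C1: 10 trays
  B to C2: 55 trays
  C to C1: 55 trays
  C to C2: 5 trays
  D to C2: 55 trays
Total cost = $1045.
(Supply check: A ships 10; B ships 55; C ships 60; D ships 55.)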